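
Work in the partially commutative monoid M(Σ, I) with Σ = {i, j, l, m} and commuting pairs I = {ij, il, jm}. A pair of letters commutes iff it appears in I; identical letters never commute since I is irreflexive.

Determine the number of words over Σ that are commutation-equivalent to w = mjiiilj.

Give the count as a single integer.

30

drop 0:m onto floor
drop 1:j onto floor
drop 2:i onto {0:m}
drop 3:i onto {2:i}
drop 4:i onto {3:i}
drop 5:l onto {0:m, 1:j}
drop 6:j onto {5:l}
ground layer = {0:m, 1:j}
drop-orders for the pieces not yet dropped (sum over which currently-grounded one goes next):
  1 to go: {4} 1  {6} 1
  2 to go: {3,4} 1  {4,6} 2  {5,6} 1
  3 to go: {1,5,6} 1  {2,3,4} 1  {3,4,6} 3  {4,5,6} 3
  4 to go: {1,4,5,6} 4  {2,3,4,6} 4  {3,4,5,6} 6
  5 to go: {1,3,4,5,6} 10  {2,3,4,5,6} 10
  if 0:m drops first: 20 orders
  if 1:j drops first: 10 orders
heap linearizations: 30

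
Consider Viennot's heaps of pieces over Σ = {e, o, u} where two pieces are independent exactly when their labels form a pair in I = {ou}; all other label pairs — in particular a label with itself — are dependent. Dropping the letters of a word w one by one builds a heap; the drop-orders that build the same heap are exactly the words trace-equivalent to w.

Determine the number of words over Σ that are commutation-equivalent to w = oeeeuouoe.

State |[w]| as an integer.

6

#0=o has no predecessor
#1=e depends on [0:o]
#2=e depends on [1:e]
#3=e depends on [2:e]
#4=u depends on [3:e]
#5=o depends on [3:e]
#6=u depends on [4:u]
#7=o depends on [5:o]
#8=e depends on [6:u, 7:o]
sources: [0:o]
N(rest) = Σ N(rest − s) over sources s of rest; N(one piece) = 1:
  size 1 → [8]=1
  size 2 → [6,8]=1  [7,8]=1
  size 3 → [4,6,8]=1  [5,7,8]=1  [6,7,8]=2
  size 4 → [4,6,7,8]=3  [5,6,7,8]=3
  size 5 → [4,5,6,7,8]=6
  size 6 → [3,4,5,6,7,8]=6
  size 7 → [2,3,4,5,6,7,8]=6
  first=0(o) contributes 6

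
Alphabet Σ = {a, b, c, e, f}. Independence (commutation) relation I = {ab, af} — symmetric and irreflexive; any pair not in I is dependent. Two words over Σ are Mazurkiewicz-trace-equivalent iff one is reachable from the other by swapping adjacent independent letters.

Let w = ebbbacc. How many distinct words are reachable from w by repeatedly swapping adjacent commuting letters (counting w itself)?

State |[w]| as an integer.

drop 0:e onto floor
drop 1:b onto {0:e}
drop 2:b onto {1:b}
drop 3:b onto {2:b}
drop 4:a onto {0:e}
drop 5:c onto {3:b, 4:a}
drop 6:c onto {5:c}
ground layer = {0:e}
drop-orders for the pieces not yet dropped (sum over which currently-grounded one goes next):
  1 to go: {6} 1
  2 to go: {5,6} 1
  3 to go: {3,5,6} 1  {4,5,6} 1
  4 to go: {2,3,5,6} 1  {3,4,5,6} 2
  5 to go: {1,2,3,5,6} 1  {2,3,4,5,6} 3
  if 0:e drops first: 4 orders

4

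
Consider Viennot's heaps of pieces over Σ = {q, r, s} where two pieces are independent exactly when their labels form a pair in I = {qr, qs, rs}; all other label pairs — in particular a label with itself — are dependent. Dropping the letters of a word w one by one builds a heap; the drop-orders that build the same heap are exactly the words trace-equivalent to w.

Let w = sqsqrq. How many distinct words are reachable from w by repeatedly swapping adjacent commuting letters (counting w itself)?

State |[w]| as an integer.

piece 0:s — minimal
piece 1:q — minimal
piece 2:s rests on {0:s}
piece 3:q rests on {1:q}
piece 4:r — minimal
piece 5:q rests on {3:q}
minimal pieces: {0:s, 1:q, 4:r}
ways to finish when only these pieces remain (= sum over removing one remaining piece with nothing left below it):
  1 left: {2}→1  {4}→1  {5}→1
  2 left: {0,2}→1  {2,4}→2  {2,5}→2  {3,5}→1  {4,5}→2
  3 left: {0,2,4}→3  {0,2,5}→3  {1,3,5}→1  {2,3,5}→3  {2,4,5}→6  {3,4,5}→3
  4 left: {0,2,3,5}→6  {0,2,4,5}→12  {1,2,3,5}→4  {1,3,4,5}→4  {2,3,4,5}→12
  placing 0:s first → 20 extensions
  placing 1:q first → 30 extensions
  placing 4:r first → 10 extensions
total linear extensions = 60

60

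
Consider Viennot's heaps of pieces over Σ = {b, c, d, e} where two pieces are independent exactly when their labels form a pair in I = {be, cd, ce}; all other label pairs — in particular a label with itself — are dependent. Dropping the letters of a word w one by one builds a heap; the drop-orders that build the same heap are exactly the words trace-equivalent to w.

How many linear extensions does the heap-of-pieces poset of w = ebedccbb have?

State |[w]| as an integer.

19

drop 0:e onto floor
drop 1:b onto floor
drop 2:e onto {0:e}
drop 3:d onto {1:b, 2:e}
drop 4:c onto {1:b}
drop 5:c onto {4:c}
drop 6:b onto {3:d, 5:c}
drop 7:b onto {6:b}
ground layer = {0:e, 1:b}
drop-orders for the pieces not yet dropped (sum over which currently-grounded one goes next):
  1 to go: {7} 1
  2 to go: {6,7} 1
  3 to go: {3,6,7} 1  {5,6,7} 1
  4 to go: {2,3,6,7} 1  {3,5,6,7} 2  {4,5,6,7} 1
  5 to go: {0,2,3,6,7} 1  {2,3,5,6,7} 3  {3,4,5,6,7} 3
  6 to go: {0,2,3,5,6,7} 4  {1,3,4,5,6,7} 3  {2,3,4,5,6,7} 6
  if 0:e drops first: 9 orders
  if 1:b drops first: 10 orders
heap linearizations: 19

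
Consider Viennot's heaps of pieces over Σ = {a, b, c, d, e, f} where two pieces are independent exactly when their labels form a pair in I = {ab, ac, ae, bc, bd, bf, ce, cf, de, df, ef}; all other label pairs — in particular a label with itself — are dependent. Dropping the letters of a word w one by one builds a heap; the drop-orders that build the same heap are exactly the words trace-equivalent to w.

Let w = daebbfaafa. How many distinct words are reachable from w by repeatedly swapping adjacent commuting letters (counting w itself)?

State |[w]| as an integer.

0(d) covers ∅
1(a) covers 0:d
2(e) covers ∅
3(b) covers 2:e
4(b) covers 3:b
5(f) covers 1:a
6(a) covers 5:f
7(a) covers 6:a
8(f) covers 7:a
9(a) covers 8:f
floor of heap: 0:d, 2:e
completions by unplaced set U, small U first (add the entries for U minus each lowest piece of U):
  |U|=1: {4}:1  {9}:1
  |U|=2: {3,4}:1  {4,9}:2  {8,9}:1
  |U|=3: {2,3,4}:1  {3,4,9}:3  {4,8,9}:3  {7,8,9}:1
  |U|=4: {2,3,4,9}:4  {3,4,8,9}:6  {4,7,8,9}:4  {6,7,8,9}:1
  |U|=5: {2,3,4,8,9}:10  {3,4,7,8,9}:10  {4,6,7,8,9}:5  {5,6,7,8,9}:1
  |U|=6: {1,5,6,7,8,9}:1  {2,3,4,7,8,9}:20  {3,4,6,7,8,9}:15  {4,5,6,7,8,9}:6
  |U|=7: {0,1,5,6,7,8,9}:1  {1,4,5,6,7,8,9}:7  {2,3,4,6,7,8,9}:35  {3,4,5,6,7,8,9}:21
  |U|=8: {0,1,4,5,6,7,8,9}:8  {1,3,4,5,6,7,8,9}:28  {2,3,4,5,6,7,8,9}:56
  start at 0(d): 84
  start at 2(e): 36
sum over floor = 120

120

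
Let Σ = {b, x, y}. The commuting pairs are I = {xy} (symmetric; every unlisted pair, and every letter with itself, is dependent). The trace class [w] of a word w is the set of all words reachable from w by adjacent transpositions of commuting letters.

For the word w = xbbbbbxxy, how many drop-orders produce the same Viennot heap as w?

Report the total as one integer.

3

#0=x has no predecessor
#1=b depends on [0:x]
#2=b depends on [1:b]
#3=b depends on [2:b]
#4=b depends on [3:b]
#5=b depends on [4:b]
#6=x depends on [5:b]
#7=x depends on [6:x]
#8=y depends on [5:b]
sources: [0:x]
N(rest) = Σ N(rest − s) over sources s of rest; N(one piece) = 1:
  size 1 → [7]=1  [8]=1
  size 2 → [6,7]=1  [7,8]=2
  size 3 → [6,7,8]=3
  size 4 → [5,6,7,8]=3
  size 5 → [4,5,6,7,8]=3
  size 6 → [3,4,5,6,7,8]=3
  size 7 → [2,3,4,5,6,7,8]=3
  first=0(x) contributes 3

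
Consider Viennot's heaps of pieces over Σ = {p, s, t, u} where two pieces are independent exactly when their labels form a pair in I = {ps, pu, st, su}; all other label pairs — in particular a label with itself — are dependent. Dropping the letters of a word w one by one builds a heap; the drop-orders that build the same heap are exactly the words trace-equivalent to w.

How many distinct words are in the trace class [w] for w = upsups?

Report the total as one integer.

piece 0:u — minimal
piece 1:p — minimal
piece 2:s — minimal
piece 3:u rests on {0:u}
piece 4:p rests on {1:p}
piece 5:s rests on {2:s}
minimal pieces: {0:u, 1:p, 2:s}
ways to finish when only these pieces remain (= sum over removing one remaining piece with nothing left below it):
  1 left: {3}→1  {4}→1  {5}→1
  2 left: {0,3}→1  {1,4}→1  {2,5}→1  {3,4}→2  {3,5}→2  {4,5}→2
  3 left: {0,3,4}→3  {0,3,5}→3  {1,3,4}→3  {1,4,5}→3  {2,3,5}→3  {2,4,5}→3  {3,4,5}→6
  4 left: {0,1,3,4}→6  {0,2,3,5}→6  {0,3,4,5}→12  {1,2,4,5}→6  {1,3,4,5}→12  {2,3,4,5}→12
  placing 0:u first → 30 extensions
  placing 1:p first → 30 extensions
  placing 2:s first → 30 extensions
total linear extensions = 90

90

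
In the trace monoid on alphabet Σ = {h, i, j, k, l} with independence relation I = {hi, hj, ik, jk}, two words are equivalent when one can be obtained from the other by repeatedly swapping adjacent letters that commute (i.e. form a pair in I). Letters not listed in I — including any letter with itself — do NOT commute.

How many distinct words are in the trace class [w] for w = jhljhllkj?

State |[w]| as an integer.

8

0(j) covers ∅
1(h) covers ∅
2(l) covers 0:j, 1:h
3(j) covers 2:l
4(h) covers 2:l
5(l) covers 3:j, 4:h
6(l) covers 5:l
7(k) covers 6:l
8(j) covers 6:l
floor of heap: 0:j, 1:h
completions by unplaced set U, small U first (add the entries for U minus each lowest piece of U):
  |U|=1: {7}:1  {8}:1
  |U|=2: {7,8}:2
  |U|=3: {6,7,8}:2
  |U|=4: {5,6,7,8}:2
  |U|=5: {3,5,6,7,8}:2  {4,5,6,7,8}:2
  |U|=6: {3,4,5,6,7,8}:4
  |U|=7: {2,3,4,5,6,7,8}:4
  start at 0(j): 4
  start at 1(h): 4
sum over floor = 8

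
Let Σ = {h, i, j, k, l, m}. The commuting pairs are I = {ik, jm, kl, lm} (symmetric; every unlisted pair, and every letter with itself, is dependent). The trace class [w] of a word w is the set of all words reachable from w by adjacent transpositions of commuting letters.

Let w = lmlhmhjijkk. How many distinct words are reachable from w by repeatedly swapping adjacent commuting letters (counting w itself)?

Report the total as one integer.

piece 0:l — minimal
piece 1:m — minimal
piece 2:l rests on {0:l}
piece 3:h rests on {1:m, 2:l}
piece 4:m rests on {3:h}
piece 5:h rests on {4:m}
piece 6:j rests on {5:h}
piece 7:i rests on {6:j}
piece 8:j rests on {7:i}
piece 9:k rests on {8:j}
piece 10:k rests on {9:k}
minimal pieces: {0:l, 1:m}
ways to finish when only these pieces remain (= sum over removing one remaining piece with nothing left below it):
  1 left: {10}→1
  2 left: {9,10}→1
  3 left: {8,9,10}→1
  4 left: {7,8,9,10}→1
  5 left: {6,7,8,9,10}→1
  6 left: {5,6,7,8,9,10}→1
  7 left: {4,5,6,7,8,9,10}→1
  8 left: {3,4,5,6,7,8,9,10}→1
  9 left: {1,3,4,5,6,7,8,9,10}→1  {2,3,4,5,6,7,8,9,10}→1
  placing 0:l first → 2 extensions
  placing 1:m first → 1 extensions
total linear extensions = 3

3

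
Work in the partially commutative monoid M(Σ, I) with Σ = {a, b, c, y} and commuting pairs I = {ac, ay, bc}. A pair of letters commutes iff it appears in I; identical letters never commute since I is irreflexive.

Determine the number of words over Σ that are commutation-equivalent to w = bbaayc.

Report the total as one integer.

6

0(b) covers ∅
1(b) covers 0:b
2(a) covers 1:b
3(a) covers 2:a
4(y) covers 1:b
5(c) covers 4:y
floor of heap: 0:b
completions by unplaced set U, small U first (add the entries for U minus each lowest piece of U):
  |U|=1: {3}:1  {5}:1
  |U|=2: {2,3}:1  {3,5}:2  {4,5}:1
  |U|=3: {2,3,5}:3  {3,4,5}:3
  |U|=4: {2,3,4,5}:6
  start at 0(b): 6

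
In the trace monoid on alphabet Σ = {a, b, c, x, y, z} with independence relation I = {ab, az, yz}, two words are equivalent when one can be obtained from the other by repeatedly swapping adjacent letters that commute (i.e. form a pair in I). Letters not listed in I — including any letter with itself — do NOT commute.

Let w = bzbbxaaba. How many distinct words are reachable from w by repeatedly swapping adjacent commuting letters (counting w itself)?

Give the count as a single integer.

piece 0:b — minimal
piece 1:z rests on {0:b}
piece 2:b rests on {1:z}
piece 3:b rests on {2:b}
piece 4:x rests on {3:b}
piece 5:a rests on {4:x}
piece 6:a rests on {5:a}
piece 7:b rests on {4:x}
piece 8:a rests on {6:a}
minimal pieces: {0:b}
ways to finish when only these pieces remain (= sum over removing one remaining piece with nothing left below it):
  1 left: {7}→1  {8}→1
  2 left: {6,8}→1  {7,8}→2
  3 left: {5,6,8}→1  {6,7,8}→3
  4 left: {5,6,7,8}→4
  5 left: {4,5,6,7,8}→4
  6 left: {3,4,5,6,7,8}→4
  7 left: {2,3,4,5,6,7,8}→4
  placing 0:b first → 4 extensions

4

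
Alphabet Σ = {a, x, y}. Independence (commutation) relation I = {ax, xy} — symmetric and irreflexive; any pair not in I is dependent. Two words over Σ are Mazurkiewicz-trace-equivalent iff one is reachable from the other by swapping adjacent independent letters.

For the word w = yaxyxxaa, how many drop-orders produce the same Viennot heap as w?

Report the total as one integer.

56

drop 0:y onto floor
drop 1:a onto {0:y}
drop 2:x onto floor
drop 3:y onto {1:a}
drop 4:x onto {2:x}
drop 5:x onto {4:x}
drop 6:a onto {3:y}
drop 7:a onto {6:a}
ground layer = {0:y, 2:x}
drop-orders for the pieces not yet dropped (sum over which currently-grounded one goes next):
  1 to go: {5} 1  {7} 1
  2 to go: {4,5} 1  {5,7} 2  {6,7} 1
  3 to go: {2,4,5} 1  {3,6,7} 1  {4,5,7} 3  {5,6,7} 3
  4 to go: {1,3,6,7} 1  {2,4,5,7} 4  {3,5,6,7} 4  {4,5,6,7} 6
  5 to go: {0,1,3,6,7} 1  {1,3,5,6,7} 5  {2,4,5,6,7} 10  {3,4,5,6,7} 10
  6 to go: {0,1,3,5,6,7} 6  {1,3,4,5,6,7} 15  {2,3,4,5,6,7} 20
  if 0:y drops first: 35 orders
  if 2:x drops first: 21 orders
heap linearizations: 56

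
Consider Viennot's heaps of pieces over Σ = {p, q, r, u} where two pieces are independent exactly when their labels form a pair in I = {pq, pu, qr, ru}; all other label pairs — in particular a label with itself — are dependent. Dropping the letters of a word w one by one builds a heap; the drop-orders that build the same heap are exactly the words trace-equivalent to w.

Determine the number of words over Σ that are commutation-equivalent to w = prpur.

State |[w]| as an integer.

#0=p has no predecessor
#1=r depends on [0:p]
#2=p depends on [1:r]
#3=u has no predecessor
#4=r depends on [2:p]
sources: [0:p, 3:u]
N(rest) = Σ N(rest − s) over sources s of rest; N(one piece) = 1:
  size 1 → [3]=1  [4]=1
  size 2 → [2,4]=1  [3,4]=2
  size 3 → [1,2,4]=1  [2,3,4]=3
  first=0(p) contributes 4
  first=3(u) contributes 1
|[w]| = 5

5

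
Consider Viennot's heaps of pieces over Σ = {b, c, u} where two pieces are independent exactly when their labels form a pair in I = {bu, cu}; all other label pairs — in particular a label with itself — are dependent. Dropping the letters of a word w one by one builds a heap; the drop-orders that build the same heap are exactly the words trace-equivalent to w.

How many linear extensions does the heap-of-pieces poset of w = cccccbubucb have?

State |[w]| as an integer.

drop 0:c onto floor
drop 1:c onto {0:c}
drop 2:c onto {1:c}
drop 3:c onto {2:c}
drop 4:c onto {3:c}
drop 5:b onto {4:c}
drop 6:u onto floor
drop 7:b onto {5:b}
drop 8:u onto {6:u}
drop 9:c onto {7:b}
drop 10:b onto {9:c}
ground layer = {0:c, 6:u}
drop-orders for the pieces not yet dropped (sum over which currently-grounded one goes next):
  1 to go: {8} 1  {10} 1
  2 to go: {6,8} 1  {8,10} 2  {9,10} 1
  3 to go: {6,8,10} 3  {7,9,10} 1  {8,9,10} 3
  4 to go: {5,7,9,10} 1  {6,8,9,10} 6  {7,8,9,10} 4
  5 to go: {4,5,7,9,10} 1  {5,7,8,9,10} 5  {6,7,8,9,10} 10
  6 to go: {3,4,5,7,9,10} 1  {4,5,7,8,9,10} 6  {5,6,7,8,9,10} 15
  7 to go: {2,3,4,5,7,9,10} 1  {3,4,5,7,8,9,10} 7  {4,5,6,7,8,9,10} 21
  8 to go: {1,2,3,4,5,7,9,10} 1  {2,3,4,5,7,8,9,10} 8  {3,4,5,6,7,8,9,10} 28
  9 to go: {0,1,2,3,4,5,7,9,10} 1  {1,2,3,4,5,7,8,9,10} 9  {2,3,4,5,6,7,8,9,10} 36
  if 0:c drops first: 45 orders
  if 6:u drops first: 10 orders
heap linearizations: 55

55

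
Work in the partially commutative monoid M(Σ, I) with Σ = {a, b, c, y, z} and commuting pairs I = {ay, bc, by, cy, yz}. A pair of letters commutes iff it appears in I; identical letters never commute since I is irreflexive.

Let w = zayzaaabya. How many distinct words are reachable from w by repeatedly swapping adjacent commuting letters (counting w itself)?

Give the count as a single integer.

piece 0:z — minimal
piece 1:a rests on {0:z}
piece 2:y — minimal
piece 3:z rests on {1:a}
piece 4:a rests on {3:z}
piece 5:a rests on {4:a}
piece 6:a rests on {5:a}
piece 7:b rests on {6:a}
piece 8:y rests on {2:y}
piece 9:a rests on {7:b}
minimal pieces: {0:z, 2:y}
ways to finish when only these pieces remain (= sum over removing one remaining piece with nothing left below it):
  1 left: {8}→1  {9}→1
  2 left: {2,8}→1  {7,9}→1  {8,9}→2
  3 left: {2,8,9}→3  {6,7,9}→1  {7,8,9}→3
  4 left: {2,7,8,9}→6  {5,6,7,9}→1  {6,7,8,9}→4
  5 left: {2,6,7,8,9}→10  {4,5,6,7,9}→1  {5,6,7,8,9}→5
  6 left: {2,5,6,7,8,9}→15  {3,4,5,6,7,9}→1  {4,5,6,7,8,9}→6
  7 left: {1,3,4,5,6,7,9}→1  {2,4,5,6,7,8,9}→21  {3,4,5,6,7,8,9}→7
  8 left: {0,1,3,4,5,6,7,9}→1  {1,3,4,5,6,7,8,9}→8  {2,3,4,5,6,7,8,9}→28
  placing 0:z first → 36 extensions
  placing 2:y first → 9 extensions
total linear extensions = 45

45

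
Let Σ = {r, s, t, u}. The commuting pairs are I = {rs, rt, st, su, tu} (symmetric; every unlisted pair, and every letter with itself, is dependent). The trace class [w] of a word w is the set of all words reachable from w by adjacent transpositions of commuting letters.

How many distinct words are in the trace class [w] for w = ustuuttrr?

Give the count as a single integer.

#0=u has no predecessor
#1=s has no predecessor
#2=t has no predecessor
#3=u depends on [0:u]
#4=u depends on [3:u]
#5=t depends on [2:t]
#6=t depends on [5:t]
#7=r depends on [4:u]
#8=r depends on [7:r]
sources: [0:u, 1:s, 2:t]
N(rest) = Σ N(rest − s) over sources s of rest; N(one piece) = 1:
  size 1 → [1]=1  [6]=1  [8]=1
  size 2 → [1,6]=2  [1,8]=2  [5,6]=1  [6,8]=2  [7,8]=1
  size 3 → [1,5,6]=3  [1,6,8]=6  [1,7,8]=3  [2,5,6]=1  [4,7,8]=1  [5,6,8]=3  [6,7,8]=3
  size 4 → [1,2,5,6]=4  [1,4,7,8]=4  [1,5,6,8]=12  [1,6,7,8]=12  [2,5,6,8]=4  [3,4,7,8]=1  [4,6,7,8]=4  [5,6,7,8]=6
  size 5 → [0,3,4,7,8]=1  [1,2,5,6,8]=20  [1,3,4,7,8]=5  [1,4,6,7,8]=20  [1,5,6,7,8]=30  [2,5,6,7,8]=10  [3,4,6,7,8]=5  [4,5,6,7,8]=10
  size 6 → [0,1,3,4,7,8]=6  [0,3,4,6,7,8]=6  [1,2,5,6,7,8]=60  [1,3,4,6,7,8]=30  [1,4,5,6,7,8]=60  [2,4,5,6,7,8]=20  [3,4,5,6,7,8]=15
  size 7 → [0,1,3,4,6,7,8]=42  [0,3,4,5,6,7,8]=21  [1,2,4,5,6,7,8]=140  [1,3,4,5,6,7,8]=105  [2,3,4,5,6,7,8]=35
  first=0(u) contributes 280
  first=1(s) contributes 56
  first=2(t) contributes 168
|[w]| = 504

504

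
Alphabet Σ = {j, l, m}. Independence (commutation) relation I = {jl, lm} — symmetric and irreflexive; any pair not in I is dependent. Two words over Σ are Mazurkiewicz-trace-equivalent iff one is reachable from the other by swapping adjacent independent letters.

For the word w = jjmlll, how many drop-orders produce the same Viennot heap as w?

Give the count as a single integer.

drop 0:j onto floor
drop 1:j onto {0:j}
drop 2:m onto {1:j}
drop 3:l onto floor
drop 4:l onto {3:l}
drop 5:l onto {4:l}
ground layer = {0:j, 3:l}
drop-orders for the pieces not yet dropped (sum over which currently-grounded one goes next):
  1 to go: {2} 1  {5} 1
  2 to go: {1,2} 1  {2,5} 2  {4,5} 1
  3 to go: {0,1,2} 1  {1,2,5} 3  {2,4,5} 3  {3,4,5} 1
  4 to go: {0,1,2,5} 4  {1,2,4,5} 6  {2,3,4,5} 4
  if 0:j drops first: 10 orders
  if 3:l drops first: 10 orders
heap linearizations: 20

20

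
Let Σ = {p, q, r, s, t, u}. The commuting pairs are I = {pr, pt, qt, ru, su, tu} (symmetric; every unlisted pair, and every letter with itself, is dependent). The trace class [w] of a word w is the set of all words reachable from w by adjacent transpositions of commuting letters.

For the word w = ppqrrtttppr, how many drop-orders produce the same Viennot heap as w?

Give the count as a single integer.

piece 0:p — minimal
piece 1:p rests on {0:p}
piece 2:q rests on {1:p}
piece 3:r rests on {2:q}
piece 4:r rests on {3:r}
piece 5:t rests on {4:r}
piece 6:t rests on {5:t}
piece 7:t rests on {6:t}
piece 8:p rests on {2:q}
piece 9:p rests on {8:p}
piece 10:r rests on {7:t}
minimal pieces: {0:p}
ways to finish when only these pieces remain (= sum over removing one remaining piece with nothing left below it):
  1 left: {9}→1  {10}→1
  2 left: {7,10}→1  {8,9}→1  {9,10}→2
  3 left: {6,7,10}→1  {7,9,10}→3  {8,9,10}→3
  4 left: {5,6,7,10}→1  {6,7,9,10}→4  {7,8,9,10}→6
  5 left: {4,5,6,7,10}→1  {5,6,7,9,10}→5  {6,7,8,9,10}→10
  6 left: {3,4,5,6,7,10}→1  {4,5,6,7,9,10}→6  {5,6,7,8,9,10}→15
  7 left: {3,4,5,6,7,9,10}→7  {4,5,6,7,8,9,10}→21
  8 left: {3,4,5,6,7,8,9,10}→28
  9 left: {2,3,4,5,6,7,8,9,10}→28
  placing 0:p first → 28 extensions

28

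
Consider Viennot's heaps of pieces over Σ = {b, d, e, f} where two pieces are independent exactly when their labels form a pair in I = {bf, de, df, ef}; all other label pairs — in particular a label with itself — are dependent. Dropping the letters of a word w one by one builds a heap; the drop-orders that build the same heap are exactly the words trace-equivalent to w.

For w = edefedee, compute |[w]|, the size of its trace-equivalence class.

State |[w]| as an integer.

168

piece 0:e — minimal
piece 1:d — minimal
piece 2:e rests on {0:e}
piece 3:f — minimal
piece 4:e rests on {2:e}
piece 5:d rests on {1:d}
piece 6:e rests on {4:e}
piece 7:e rests on {6:e}
minimal pieces: {0:e, 1:d, 3:f}
ways to finish when only these pieces remain (= sum over removing one remaining piece with nothing left below it):
  1 left: {3}→1  {5}→1  {7}→1
  2 left: {1,5}→1  {3,5}→2  {3,7}→2  {5,7}→2  {6,7}→1
  3 left: {1,3,5}→3  {1,5,7}→3  {3,5,7}→6  {3,6,7}→3  {4,6,7}→1  {5,6,7}→3
  4 left: {1,3,5,7}→12  {1,5,6,7}→6  {2,4,6,7}→1  {3,4,6,7}→4  {3,5,6,7}→12  {4,5,6,7}→4
  5 left: {0,2,4,6,7}→1  {1,3,5,6,7}→30  {1,4,5,6,7}→10  {2,3,4,6,7}→5  {2,4,5,6,7}→5  {3,4,5,6,7}→20
  6 left: {0,2,3,4,6,7}→6  {0,2,4,5,6,7}→6  {1,2,4,5,6,7}→15  {1,3,4,5,6,7}→60  {2,3,4,5,6,7}→30
  placing 0:e first → 105 extensions
  placing 1:d first → 42 extensions
  placing 3:f first → 21 extensions
total linear extensions = 168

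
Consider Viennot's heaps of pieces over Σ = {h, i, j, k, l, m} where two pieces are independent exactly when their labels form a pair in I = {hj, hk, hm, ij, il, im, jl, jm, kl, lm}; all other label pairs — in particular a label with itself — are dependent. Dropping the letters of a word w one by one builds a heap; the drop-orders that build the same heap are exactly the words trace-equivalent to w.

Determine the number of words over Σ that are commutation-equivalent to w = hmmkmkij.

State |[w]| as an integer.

#0=h has no predecessor
#1=m has no predecessor
#2=m depends on [1:m]
#3=k depends on [2:m]
#4=m depends on [3:k]
#5=k depends on [4:m]
#6=i depends on [0:h, 5:k]
#7=j depends on [5:k]
sources: [0:h, 1:m]
N(rest) = Σ N(rest − s) over sources s of rest; N(one piece) = 1:
  size 1 → [6]=1  [7]=1
  size 2 → [0,6]=1  [6,7]=2
  size 3 → [0,6,7]=3  [5,6,7]=2
  size 4 → [0,5,6,7]=5  [4,5,6,7]=2
  size 5 → [0,4,5,6,7]=7  [3,4,5,6,7]=2
  size 6 → [0,3,4,5,6,7]=9  [2,3,4,5,6,7]=2
  first=0(h) contributes 2
  first=1(m) contributes 11
|[w]| = 13

13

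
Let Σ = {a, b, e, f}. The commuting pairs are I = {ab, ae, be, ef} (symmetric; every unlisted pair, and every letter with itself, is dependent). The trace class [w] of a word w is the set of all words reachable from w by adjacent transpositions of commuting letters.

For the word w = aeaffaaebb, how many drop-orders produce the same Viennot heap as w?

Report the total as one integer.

270

#0=a has no predecessor
#1=e has no predecessor
#2=a depends on [0:a]
#3=f depends on [2:a]
#4=f depends on [3:f]
#5=a depends on [4:f]
#6=a depends on [5:a]
#7=e depends on [1:e]
#8=b depends on [4:f]
#9=b depends on [8:b]
sources: [0:a, 1:e]
N(rest) = Σ N(rest − s) over sources s of rest; N(one piece) = 1:
  size 1 → [6]=1  [7]=1  [9]=1
  size 2 → [1,7]=1  [5,6]=1  [6,7]=2  [6,9]=2  [7,9]=2  [8,9]=1
  size 3 → [1,6,7]=3  [1,7,9]=3  [5,6,7]=3  [5,6,9]=3  [6,7,9]=6  [6,8,9]=3  [7,8,9]=3
  size 4 → [1,5,6,7]=6  [1,6,7,9]=12  [1,7,8,9]=6  [5,6,7,9]=12  [5,6,8,9]=6  [6,7,8,9]=12
  size 5 → [1,5,6,7,9]=30  [1,6,7,8,9]=30  [4,5,6,8,9]=6  [5,6,7,8,9]=30
  size 6 → [1,5,6,7,8,9]=90  [3,4,5,6,8,9]=6  [4,5,6,7,8,9]=36
  size 7 → [1,4,5,6,7,8,9]=126  [2,3,4,5,6,8,9]=6  [3,4,5,6,7,8,9]=42
  size 8 → [0,2,3,4,5,6,8,9]=6  [1,3,4,5,6,7,8,9]=168  [2,3,4,5,6,7,8,9]=48
  first=0(a) contributes 216
  first=1(e) contributes 54
|[w]| = 270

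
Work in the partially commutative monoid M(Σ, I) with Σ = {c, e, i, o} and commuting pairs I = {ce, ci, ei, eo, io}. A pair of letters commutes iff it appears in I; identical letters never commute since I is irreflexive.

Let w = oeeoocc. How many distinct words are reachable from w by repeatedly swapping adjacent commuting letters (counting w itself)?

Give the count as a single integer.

21

#0=o has no predecessor
#1=e has no predecessor
#2=e depends on [1:e]
#3=o depends on [0:o]
#4=o depends on [3:o]
#5=c depends on [4:o]
#6=c depends on [5:c]
sources: [0:o, 1:e]
N(rest) = Σ N(rest − s) over sources s of rest; N(one piece) = 1:
  size 1 → [2]=1  [6]=1
  size 2 → [1,2]=1  [2,6]=2  [5,6]=1
  size 3 → [1,2,6]=3  [2,5,6]=3  [4,5,6]=1
  size 4 → [1,2,5,6]=6  [2,4,5,6]=4  [3,4,5,6]=1
  size 5 → [0,3,4,5,6]=1  [1,2,4,5,6]=10  [2,3,4,5,6]=5
  first=0(o) contributes 15
  first=1(e) contributes 6
|[w]| = 21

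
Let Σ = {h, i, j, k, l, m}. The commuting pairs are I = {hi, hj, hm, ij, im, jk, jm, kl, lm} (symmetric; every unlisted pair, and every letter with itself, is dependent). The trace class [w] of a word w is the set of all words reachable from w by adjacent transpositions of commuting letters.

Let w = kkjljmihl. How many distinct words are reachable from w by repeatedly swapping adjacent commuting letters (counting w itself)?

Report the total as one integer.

236

drop 0:k onto floor
drop 1:k onto {0:k}
drop 2:j onto floor
drop 3:l onto {2:j}
drop 4:j onto {3:l}
drop 5:m onto {1:k}
drop 6:i onto {1:k, 3:l}
drop 7:h onto {1:k, 3:l}
drop 8:l onto {4:j, 6:i, 7:h}
ground layer = {0:k, 2:j}
drop-orders for the pieces not yet dropped (sum over which currently-grounded one goes next):
  1 to go: {5} 1  {8} 1
  2 to go: {4,8} 1  {5,8} 2  {6,8} 1  {7,8} 1
  3 to go: {4,5,8} 3  {4,6,8} 2  {4,7,8} 2  {5,6,8} 3  {5,7,8} 3  {6,7,8} 2
  4 to go: {4,5,6,8} 8  {4,5,7,8} 8  {4,6,7,8} 6  {5,6,7,8} 8
  5 to go: {1,5,6,7,8} 8  {3,4,6,7,8} 6  {4,5,6,7,8} 30
  6 to go: {0,1,5,6,7,8} 8  {1,4,5,6,7,8} 38  {2,3,4,6,7,8} 6  {3,4,5,6,7,8} 36
  7 to go: {0,1,4,5,6,7,8} 46  {1,3,4,5,6,7,8} 74  {2,3,4,5,6,7,8} 42
  if 0:k drops first: 116 orders
  if 2:j drops first: 120 orders
heap linearizations: 236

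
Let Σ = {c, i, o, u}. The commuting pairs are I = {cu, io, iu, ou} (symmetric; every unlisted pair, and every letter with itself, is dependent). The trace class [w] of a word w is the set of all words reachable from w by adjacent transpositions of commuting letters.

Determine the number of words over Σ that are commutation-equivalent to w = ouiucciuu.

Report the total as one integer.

252

piece 0:o — minimal
piece 1:u — minimal
piece 2:i — minimal
piece 3:u rests on {1:u}
piece 4:c rests on {0:o, 2:i}
piece 5:c rests on {4:c}
piece 6:i rests on {5:c}
piece 7:u rests on {3:u}
piece 8:u rests on {7:u}
minimal pieces: {0:o, 1:u, 2:i}
ways to finish when only these pieces remain (= sum over removing one remaining piece with nothing left below it):
  1 left: {6}→1  {8}→1
  2 left: {5,6}→1  {6,8}→2  {7,8}→1
  3 left: {3,7,8}→1  {4,5,6}→1  {5,6,8}→3  {6,7,8}→3
  4 left: {0,4,5,6}→1  {1,3,7,8}→1  {2,4,5,6}→1  {3,6,7,8}→4  {4,5,6,8}→4  {5,6,7,8}→6
  5 left: {0,2,4,5,6}→2  {0,4,5,6,8}→5  {1,3,6,7,8}→5  {2,4,5,6,8}→5  {3,5,6,7,8}→10  {4,5,6,7,8}→10
  6 left: {0,2,4,5,6,8}→12  {0,4,5,6,7,8}→15  {1,3,5,6,7,8}→15  {2,4,5,6,7,8}→15  {3,4,5,6,7,8}→20
  7 left: {0,2,4,5,6,7,8}→42  {0,3,4,5,6,7,8}→35  {1,3,4,5,6,7,8}→35  {2,3,4,5,6,7,8}→35
  placing 0:o first → 70 extensions
  placing 1:u first → 112 extensions
  placing 2:i first → 70 extensions
total linear extensions = 252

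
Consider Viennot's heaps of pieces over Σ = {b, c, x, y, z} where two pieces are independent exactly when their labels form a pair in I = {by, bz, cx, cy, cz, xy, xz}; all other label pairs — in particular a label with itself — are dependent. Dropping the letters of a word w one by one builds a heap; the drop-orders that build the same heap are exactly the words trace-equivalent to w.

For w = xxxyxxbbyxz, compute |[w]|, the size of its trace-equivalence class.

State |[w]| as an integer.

piece 0:x — minimal
piece 1:x rests on {0:x}
piece 2:x rests on {1:x}
piece 3:y — minimal
piece 4:x rests on {2:x}
piece 5:x rests on {4:x}
piece 6:b rests on {5:x}
piece 7:b rests on {6:b}
piece 8:y rests on {3:y}
piece 9:x rests on {7:b}
piece 10:z rests on {8:y}
minimal pieces: {0:x, 3:y}
ways to finish when only these pieces remain (= sum over removing one remaining piece with nothing left below it):
  1 left: {9}→1  {10}→1
  2 left: {7,9}→1  {8,10}→1  {9,10}→2
  3 left: {3,8,10}→1  {6,7,9}→1  {7,9,10}→3  {8,9,10}→3
  4 left: {3,8,9,10}→4  {5,6,7,9}→1  {6,7,9,10}→4  {7,8,9,10}→6
  5 left: {3,7,8,9,10}→10  {4,5,6,7,9}→1  {5,6,7,9,10}→5  {6,7,8,9,10}→10
  6 left: {2,4,5,6,7,9}→1  {3,6,7,8,9,10}→20  {4,5,6,7,9,10}→6  {5,6,7,8,9,10}→15
  7 left: {1,2,4,5,6,7,9}→1  {2,4,5,6,7,9,10}→7  {3,5,6,7,8,9,10}→35  {4,5,6,7,8,9,10}→21
  8 left: {0,1,2,4,5,6,7,9}→1  {1,2,4,5,6,7,9,10}→8  {2,4,5,6,7,8,9,10}→28  {3,4,5,6,7,8,9,10}→56
  9 left: {0,1,2,4,5,6,7,9,10}→9  {1,2,4,5,6,7,8,9,10}→36  {2,3,4,5,6,7,8,9,10}→84
  placing 0:x first → 120 extensions
  placing 3:y first → 45 extensions
total linear extensions = 165

165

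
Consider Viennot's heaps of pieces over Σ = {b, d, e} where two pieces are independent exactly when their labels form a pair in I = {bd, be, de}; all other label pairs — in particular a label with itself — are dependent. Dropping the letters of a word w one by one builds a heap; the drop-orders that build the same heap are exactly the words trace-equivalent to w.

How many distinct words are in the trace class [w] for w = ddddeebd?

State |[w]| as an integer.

168

piece 0:d — minimal
piece 1:d rests on {0:d}
piece 2:d rests on {1:d}
piece 3:d rests on {2:d}
piece 4:e — minimal
piece 5:e rests on {4:e}
piece 6:b — minimal
piece 7:d rests on {3:d}
minimal pieces: {0:d, 4:e, 6:b}
ways to finish when only these pieces remain (= sum over removing one remaining piece with nothing left below it):
  1 left: {5}→1  {6}→1  {7}→1
  2 left: {3,7}→1  {4,5}→1  {5,6}→2  {5,7}→2  {6,7}→2
  3 left: {2,3,7}→1  {3,5,7}→3  {3,6,7}→3  {4,5,6}→3  {4,5,7}→3  {5,6,7}→6
  4 left: {1,2,3,7}→1  {2,3,5,7}→4  {2,3,6,7}→4  {3,4,5,7}→6  {3,5,6,7}→12  {4,5,6,7}→12
  5 left: {0,1,2,3,7}→1  {1,2,3,5,7}→5  {1,2,3,6,7}→5  {2,3,4,5,7}→10  {2,3,5,6,7}→20  {3,4,5,6,7}→30
  6 left: {0,1,2,3,5,7}→6  {0,1,2,3,6,7}→6  {1,2,3,4,5,7}→15  {1,2,3,5,6,7}→30  {2,3,4,5,6,7}→60
  placing 0:d first → 105 extensions
  placing 4:e first → 42 extensions
  placing 6:b first → 21 extensions
total linear extensions = 168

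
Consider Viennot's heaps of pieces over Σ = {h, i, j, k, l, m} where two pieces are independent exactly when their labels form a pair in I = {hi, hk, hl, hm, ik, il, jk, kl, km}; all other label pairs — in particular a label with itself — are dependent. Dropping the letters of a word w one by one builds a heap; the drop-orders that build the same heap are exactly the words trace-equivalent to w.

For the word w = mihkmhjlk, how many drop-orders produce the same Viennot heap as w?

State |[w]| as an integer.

drop 0:m onto floor
drop 1:i onto {0:m}
drop 2:h onto floor
drop 3:k onto floor
drop 4:m onto {1:i}
drop 5:h onto {2:h}
drop 6:j onto {4:m, 5:h}
drop 7:l onto {6:j}
drop 8:k onto {3:k}
ground layer = {0:m, 2:h, 3:k}
drop-orders for the pieces not yet dropped (sum over which currently-grounded one goes next):
  1 to go: {7} 1  {8} 1
  2 to go: {3,8} 1  {6,7} 1  {7,8} 2
  3 to go: {3,7,8} 3  {4,6,7} 1  {5,6,7} 1  {6,7,8} 3
  4 to go: {1,4,6,7} 1  {2,5,6,7} 1  {3,6,7,8} 6  {4,5,6,7} 2  {4,6,7,8} 4  {5,6,7,8} 4
  5 to go: {0,1,4,6,7} 1  {1,4,5,6,7} 3  {1,4,6,7,8} 5  {2,4,5,6,7} 3  {2,5,6,7,8} 5  {3,4,6,7,8} 10  {3,5,6,7,8} 10  {4,5,6,7,8} 10
  6 to go: {0,1,4,5,6,7} 4  {0,1,4,6,7,8} 6  {1,2,4,5,6,7} 6  {1,3,4,6,7,8} 15  {1,4,5,6,7,8} 18  {2,3,5,6,7,8} 15  {2,4,5,6,7,8} 18  {3,4,5,6,7,8} 30
  7 to go: {0,1,2,4,5,6,7} 10  {0,1,3,4,6,7,8} 21  {0,1,4,5,6,7,8} 28  {1,2,4,5,6,7,8} 42  {1,3,4,5,6,7,8} 63  {2,3,4,5,6,7,8} 63
  if 0:m drops first: 168 orders
  if 2:h drops first: 112 orders
  if 3:k drops first: 80 orders
heap linearizations: 360

360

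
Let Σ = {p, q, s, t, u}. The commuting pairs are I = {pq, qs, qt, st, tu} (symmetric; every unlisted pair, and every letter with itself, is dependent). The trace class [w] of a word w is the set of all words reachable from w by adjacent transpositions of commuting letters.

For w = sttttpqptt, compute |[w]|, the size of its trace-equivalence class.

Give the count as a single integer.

drop 0:s onto floor
drop 1:t onto floor
drop 2:t onto {1:t}
drop 3:t onto {2:t}
drop 4:t onto {3:t}
drop 5:p onto {0:s, 4:t}
drop 6:q onto floor
drop 7:p onto {5:p}
drop 8:t onto {7:p}
drop 9:t onto {8:t}
ground layer = {0:s, 1:t, 6:q}
drop-orders for the pieces not yet dropped (sum over which currently-grounded one goes next):
  1 to go: {6} 1  {9} 1
  2 to go: {6,9} 2  {8,9} 1
  3 to go: {6,8,9} 3  {7,8,9} 1
  4 to go: {5,7,8,9} 1  {6,7,8,9} 4
  5 to go: {0,5,7,8,9} 1  {4,5,7,8,9} 1  {5,6,7,8,9} 5
  6 to go: {0,4,5,7,8,9} 2  {0,5,6,7,8,9} 6  {3,4,5,7,8,9} 1  {4,5,6,7,8,9} 6
  7 to go: {0,3,4,5,7,8,9} 3  {0,4,5,6,7,8,9} 14  {2,3,4,5,7,8,9} 1  {3,4,5,6,7,8,9} 7
  8 to go: {0,2,3,4,5,7,8,9} 4  {0,3,4,5,6,7,8,9} 24  {1,2,3,4,5,7,8,9} 1  {2,3,4,5,6,7,8,9} 8
  if 0:s drops first: 9 orders
  if 1:t drops first: 36 orders
  if 6:q drops first: 5 orders
heap linearizations: 50

50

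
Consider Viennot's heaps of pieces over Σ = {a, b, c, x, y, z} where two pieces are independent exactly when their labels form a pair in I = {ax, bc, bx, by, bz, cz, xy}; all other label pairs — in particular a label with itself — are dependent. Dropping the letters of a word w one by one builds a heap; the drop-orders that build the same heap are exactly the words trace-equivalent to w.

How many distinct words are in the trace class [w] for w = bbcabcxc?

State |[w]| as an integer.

drop 0:b onto floor
drop 1:b onto {0:b}
drop 2:c onto floor
drop 3:a onto {1:b, 2:c}
drop 4:b onto {3:a}
drop 5:c onto {3:a}
drop 6:x onto {5:c}
drop 7:c onto {6:x}
ground layer = {0:b, 2:c}
drop-orders for the pieces not yet dropped (sum over which currently-grounded one goes next):
  1 to go: {4} 1  {7} 1
  2 to go: {4,7} 2  {6,7} 1
  3 to go: {4,6,7} 3  {5,6,7} 1
  4 to go: {4,5,6,7} 4
  5 to go: {3,4,5,6,7} 4
  6 to go: {1,3,4,5,6,7} 4  {2,3,4,5,6,7} 4
  if 0:b drops first: 8 orders
  if 2:c drops first: 4 orders
heap linearizations: 12

12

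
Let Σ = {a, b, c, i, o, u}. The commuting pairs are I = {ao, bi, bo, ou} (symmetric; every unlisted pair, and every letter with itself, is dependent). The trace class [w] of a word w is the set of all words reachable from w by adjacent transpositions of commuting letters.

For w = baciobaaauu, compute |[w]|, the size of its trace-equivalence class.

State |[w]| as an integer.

0(b) covers ∅
1(a) covers 0:b
2(c) covers 1:a
3(i) covers 2:c
4(o) covers 3:i
5(b) covers 2:c
6(a) covers 3:i, 5:b
7(a) covers 6:a
8(a) covers 7:a
9(u) covers 8:a
10(u) covers 9:u
floor of heap: 0:b
completions by unplaced set U, small U first (add the entries for U minus each lowest piece of U):
  |U|=1: {4}:1  {10}:1
  |U|=2: {4,10}:2  {9,10}:1
  |U|=3: {4,9,10}:3  {8,9,10}:1
  |U|=4: {4,8,9,10}:4  {7,8,9,10}:1
  |U|=5: {4,7,8,9,10}:5  {6,7,8,9,10}:1
  |U|=6: {4,6,7,8,9,10}:6  {5,6,7,8,9,10}:1
  |U|=7: {3,4,6,7,8,9,10}:6  {4,5,6,7,8,9,10}:7
  |U|=8: {3,4,5,6,7,8,9,10}:13
  |U|=9: {2,3,4,5,6,7,8,9,10}:13
  start at 0(b): 13

13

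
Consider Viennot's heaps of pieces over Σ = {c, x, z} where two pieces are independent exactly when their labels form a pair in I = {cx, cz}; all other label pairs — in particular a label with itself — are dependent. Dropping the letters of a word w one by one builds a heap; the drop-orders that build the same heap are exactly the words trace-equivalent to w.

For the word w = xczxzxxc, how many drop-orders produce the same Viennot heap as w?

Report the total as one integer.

piece 0:x — minimal
piece 1:c — minimal
piece 2:z rests on {0:x}
piece 3:x rests on {2:z}
piece 4:z rests on {3:x}
piece 5:x rests on {4:z}
piece 6:x rests on {5:x}
piece 7:c rests on {1:c}
minimal pieces: {0:x, 1:c}
ways to finish when only these pieces remain (= sum over removing one remaining piece with nothing left below it):
  1 left: {6}→1  {7}→1
  2 left: {1,7}→1  {5,6}→1  {6,7}→2
  3 left: {1,6,7}→3  {4,5,6}→1  {5,6,7}→3
  4 left: {1,5,6,7}→6  {3,4,5,6}→1  {4,5,6,7}→4
  5 left: {1,4,5,6,7}→10  {2,3,4,5,6}→1  {3,4,5,6,7}→5
  6 left: {0,2,3,4,5,6}→1  {1,3,4,5,6,7}→15  {2,3,4,5,6,7}→6
  placing 0:x first → 21 extensions
  placing 1:c first → 7 extensions
total linear extensions = 28

28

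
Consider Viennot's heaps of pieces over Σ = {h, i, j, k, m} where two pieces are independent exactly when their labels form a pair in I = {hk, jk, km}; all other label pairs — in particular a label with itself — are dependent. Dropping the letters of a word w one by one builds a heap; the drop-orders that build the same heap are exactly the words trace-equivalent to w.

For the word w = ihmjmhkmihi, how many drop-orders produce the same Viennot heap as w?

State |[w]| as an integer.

#0=i has no predecessor
#1=h depends on [0:i]
#2=m depends on [1:h]
#3=j depends on [2:m]
#4=m depends on [3:j]
#5=h depends on [4:m]
#6=k depends on [0:i]
#7=m depends on [5:h]
#8=i depends on [6:k, 7:m]
#9=h depends on [8:i]
#10=i depends on [9:h]
sources: [0:i]
N(rest) = Σ N(rest − s) over sources s of rest; N(one piece) = 1:
  size 1 → [10]=1
  size 2 → [9,10]=1
  size 3 → [8,9,10]=1
  size 4 → [6,8,9,10]=1  [7,8,9,10]=1
  size 5 → [5,7,8,9,10]=1  [6,7,8,9,10]=2
  size 6 → [4,5,7,8,9,10]=1  [5,6,7,8,9,10]=3
  size 7 → [3,4,5,7,8,9,10]=1  [4,5,6,7,8,9,10]=4
  size 8 → [2,3,4,5,7,8,9,10]=1  [3,4,5,6,7,8,9,10]=5
  size 9 → [1,2,3,4,5,7,8,9,10]=1  [2,3,4,5,6,7,8,9,10]=6
  first=0(i) contributes 7

7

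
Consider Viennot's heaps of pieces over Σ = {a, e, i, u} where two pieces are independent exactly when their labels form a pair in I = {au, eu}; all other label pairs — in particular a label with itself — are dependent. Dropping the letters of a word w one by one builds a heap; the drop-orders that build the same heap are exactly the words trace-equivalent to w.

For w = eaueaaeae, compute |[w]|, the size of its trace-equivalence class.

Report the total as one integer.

9

drop 0:e onto floor
drop 1:a onto {0:e}
drop 2:u onto floor
drop 3:e onto {1:a}
drop 4:a onto {3:e}
drop 5:a onto {4:a}
drop 6:e onto {5:a}
drop 7:a onto {6:e}
drop 8:e onto {7:a}
ground layer = {0:e, 2:u}
drop-orders for the pieces not yet dropped (sum over which currently-grounded one goes next):
  1 to go: {2} 1  {8} 1
  2 to go: {2,8} 2  {7,8} 1
  3 to go: {2,7,8} 3  {6,7,8} 1
  4 to go: {2,6,7,8} 4  {5,6,7,8} 1
  5 to go: {2,5,6,7,8} 5  {4,5,6,7,8} 1
  6 to go: {2,4,5,6,7,8} 6  {3,4,5,6,7,8} 1
  7 to go: {1,3,4,5,6,7,8} 1  {2,3,4,5,6,7,8} 7
  if 0:e drops first: 8 orders
  if 2:u drops first: 1 orders
heap linearizations: 9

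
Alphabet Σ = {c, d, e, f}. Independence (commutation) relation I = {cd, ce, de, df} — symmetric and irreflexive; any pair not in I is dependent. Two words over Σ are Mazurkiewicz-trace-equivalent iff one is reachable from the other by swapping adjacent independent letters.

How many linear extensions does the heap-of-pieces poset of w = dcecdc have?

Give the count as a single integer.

60

piece 0:d — minimal
piece 1:c — minimal
piece 2:e — minimal
piece 3:c rests on {1:c}
piece 4:d rests on {0:d}
piece 5:c rests on {3:c}
minimal pieces: {0:d, 1:c, 2:e}
ways to finish when only these pieces remain (= sum over removing one remaining piece with nothing left below it):
  1 left: {2}→1  {4}→1  {5}→1
  2 left: {0,4}→1  {2,4}→2  {2,5}→2  {3,5}→1  {4,5}→2
  3 left: {0,2,4}→3  {0,4,5}→3  {1,3,5}→1  {2,3,5}→3  {2,4,5}→6  {3,4,5}→3
  4 left: {0,2,4,5}→12  {0,3,4,5}→6  {1,2,3,5}→4  {1,3,4,5}→4  {2,3,4,5}→12
  placing 0:d first → 20 extensions
  placing 1:c first → 30 extensions
  placing 2:e first → 10 extensions
total linear extensions = 60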